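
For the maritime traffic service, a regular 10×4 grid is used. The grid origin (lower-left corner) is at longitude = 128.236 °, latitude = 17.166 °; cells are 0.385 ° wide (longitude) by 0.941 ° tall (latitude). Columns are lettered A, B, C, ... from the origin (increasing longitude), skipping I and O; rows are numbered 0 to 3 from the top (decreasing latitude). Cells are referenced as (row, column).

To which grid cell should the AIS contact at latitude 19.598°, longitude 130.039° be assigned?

(1, E)

Column index: ⌊(130.039 − 128.236) / 0.385⌋ = ⌊4.683⌋ = 4 → column E
Row offset from origin: ⌊(19.598 − 17.166) / 0.941⌋ = ⌊2.584⌋ = 2 → row 1 (counted from top)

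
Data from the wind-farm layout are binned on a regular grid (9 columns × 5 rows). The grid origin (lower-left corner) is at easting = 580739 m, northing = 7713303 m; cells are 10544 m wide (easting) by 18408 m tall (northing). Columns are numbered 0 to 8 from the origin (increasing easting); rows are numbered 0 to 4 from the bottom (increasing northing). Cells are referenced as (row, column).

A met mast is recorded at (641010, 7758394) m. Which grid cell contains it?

Column index: ⌊(641010 − 580739) / 10544⌋ = ⌊5.716⌋ = 5
Row offset from origin: ⌊(7758394 − 7713303) / 18408⌋ = ⌊2.450⌋ = 2 → row 2

(2, 5)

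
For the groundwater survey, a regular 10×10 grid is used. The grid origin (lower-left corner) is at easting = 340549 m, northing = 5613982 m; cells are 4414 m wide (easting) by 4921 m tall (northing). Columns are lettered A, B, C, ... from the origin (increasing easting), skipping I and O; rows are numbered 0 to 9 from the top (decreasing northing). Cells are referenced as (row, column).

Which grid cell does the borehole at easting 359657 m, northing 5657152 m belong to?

(1, E)

Column index: ⌊(359657 − 340549) / 4414⌋ = ⌊4.329⌋ = 4 → column E
Row offset from origin: ⌊(5657152 − 5613982) / 4921⌋ = ⌊8.773⌋ = 8 → row 1 (counted from top)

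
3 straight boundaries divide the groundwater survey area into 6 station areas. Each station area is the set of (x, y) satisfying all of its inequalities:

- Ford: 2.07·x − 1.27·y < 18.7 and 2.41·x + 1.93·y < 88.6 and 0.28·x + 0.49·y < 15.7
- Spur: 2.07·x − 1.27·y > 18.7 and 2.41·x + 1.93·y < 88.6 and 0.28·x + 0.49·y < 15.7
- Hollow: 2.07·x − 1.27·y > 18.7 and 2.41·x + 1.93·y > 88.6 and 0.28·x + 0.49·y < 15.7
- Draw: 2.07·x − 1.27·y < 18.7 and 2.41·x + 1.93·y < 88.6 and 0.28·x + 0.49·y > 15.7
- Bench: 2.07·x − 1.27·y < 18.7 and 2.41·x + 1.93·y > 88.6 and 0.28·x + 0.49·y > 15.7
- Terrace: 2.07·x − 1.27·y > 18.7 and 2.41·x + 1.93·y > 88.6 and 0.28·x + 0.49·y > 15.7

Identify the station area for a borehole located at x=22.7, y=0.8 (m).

2.07·22.7 − 1.27·0.8 = 45.973, which is > 18.7
2.41·22.7 + 1.93·0.8 = 56.251, which is < 88.6
0.28·22.7 + 0.49·0.8 = 6.748, which is < 15.7
This sign pattern matches Spur.

Spur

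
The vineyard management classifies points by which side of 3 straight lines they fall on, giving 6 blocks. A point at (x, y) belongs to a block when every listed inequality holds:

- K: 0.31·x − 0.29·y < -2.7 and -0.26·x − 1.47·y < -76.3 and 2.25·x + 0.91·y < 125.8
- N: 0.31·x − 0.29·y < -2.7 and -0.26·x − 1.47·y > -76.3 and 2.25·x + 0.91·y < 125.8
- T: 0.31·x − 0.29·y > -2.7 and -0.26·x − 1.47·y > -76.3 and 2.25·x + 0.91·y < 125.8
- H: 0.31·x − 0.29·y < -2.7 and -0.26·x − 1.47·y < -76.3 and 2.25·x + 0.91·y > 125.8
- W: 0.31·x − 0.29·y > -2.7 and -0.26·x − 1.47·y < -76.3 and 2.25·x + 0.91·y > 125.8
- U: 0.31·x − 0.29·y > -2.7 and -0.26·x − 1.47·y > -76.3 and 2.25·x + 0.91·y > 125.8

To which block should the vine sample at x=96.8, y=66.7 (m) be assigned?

W

0.31·96.8 − 0.29·66.7 = 10.665, which is > -2.7
-0.26·96.8 − 1.47·66.7 = -123.217, which is < -76.3
2.25·96.8 + 0.91·66.7 = 278.497, which is > 125.8
This sign pattern matches W.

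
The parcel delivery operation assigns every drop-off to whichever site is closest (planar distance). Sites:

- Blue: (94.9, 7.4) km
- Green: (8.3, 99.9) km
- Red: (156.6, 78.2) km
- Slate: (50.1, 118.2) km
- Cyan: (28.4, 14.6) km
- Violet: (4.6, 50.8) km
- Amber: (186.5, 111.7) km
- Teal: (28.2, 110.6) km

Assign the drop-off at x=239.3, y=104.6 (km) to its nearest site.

Amber

Squared distances to each site:
Blue: 30299.200; Green: 53383.090; Red: 7536.250; Slate: 35981.600; Cyan: 52578.810; Violet: 57978.530; Amber: 2838.250; Teal: 44599.210.
Minimum at Amber.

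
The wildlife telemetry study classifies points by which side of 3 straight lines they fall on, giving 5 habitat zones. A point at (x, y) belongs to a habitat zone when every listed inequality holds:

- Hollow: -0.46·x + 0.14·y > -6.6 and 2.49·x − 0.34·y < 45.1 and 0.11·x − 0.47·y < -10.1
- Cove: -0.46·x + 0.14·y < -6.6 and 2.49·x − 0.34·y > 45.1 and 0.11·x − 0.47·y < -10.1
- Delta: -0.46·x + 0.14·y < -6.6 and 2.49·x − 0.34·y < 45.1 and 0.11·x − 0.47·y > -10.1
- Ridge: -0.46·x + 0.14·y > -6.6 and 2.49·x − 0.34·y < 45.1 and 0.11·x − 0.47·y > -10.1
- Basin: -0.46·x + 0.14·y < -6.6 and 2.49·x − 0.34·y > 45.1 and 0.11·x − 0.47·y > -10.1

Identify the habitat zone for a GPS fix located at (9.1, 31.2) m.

Hollow

-0.46·9.1 + 0.14·31.2 = 0.182, which is > -6.6
2.49·9.1 − 0.34·31.2 = 12.051, which is < 45.1
0.11·9.1 − 0.47·31.2 = -13.663, which is < -10.1
This sign pattern matches Hollow.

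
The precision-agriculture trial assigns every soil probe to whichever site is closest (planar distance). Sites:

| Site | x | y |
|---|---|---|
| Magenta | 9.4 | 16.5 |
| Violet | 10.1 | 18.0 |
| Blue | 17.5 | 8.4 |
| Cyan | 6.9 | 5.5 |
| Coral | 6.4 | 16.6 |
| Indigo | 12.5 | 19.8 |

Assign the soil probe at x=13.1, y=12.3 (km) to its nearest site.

Magenta

Squared distances to each site:
Magenta: 31.330; Violet: 41.490; Blue: 34.570; Cyan: 84.680; Coral: 63.380; Indigo: 56.610.
Minimum at Magenta.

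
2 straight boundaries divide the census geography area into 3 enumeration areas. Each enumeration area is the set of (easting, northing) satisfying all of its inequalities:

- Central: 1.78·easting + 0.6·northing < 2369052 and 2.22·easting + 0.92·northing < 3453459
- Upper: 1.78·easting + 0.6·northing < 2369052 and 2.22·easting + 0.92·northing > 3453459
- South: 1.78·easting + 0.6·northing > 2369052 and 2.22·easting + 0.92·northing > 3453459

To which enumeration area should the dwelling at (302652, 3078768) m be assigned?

South

1.78·302652 + 0.6·3078768 = 2385981.360, which is > 2369052
2.22·302652 + 0.92·3078768 = 3504354.000, which is > 3453459
This sign pattern matches South.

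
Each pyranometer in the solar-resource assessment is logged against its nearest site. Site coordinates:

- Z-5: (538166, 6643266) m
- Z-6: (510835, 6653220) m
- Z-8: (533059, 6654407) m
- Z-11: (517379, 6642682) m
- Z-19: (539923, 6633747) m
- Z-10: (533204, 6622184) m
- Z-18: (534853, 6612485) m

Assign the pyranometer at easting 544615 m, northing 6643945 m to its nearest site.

Squared distances to each site:
Z-5: 42050642.000; Z-6: 1227114025.000; Z-8: 242994580.000; Z-11: 743394865.000; Z-19: 126014068.000; Z-10: 603752042.000; Z-18: 1085028244.000.
Minimum at Z-5.

Z-5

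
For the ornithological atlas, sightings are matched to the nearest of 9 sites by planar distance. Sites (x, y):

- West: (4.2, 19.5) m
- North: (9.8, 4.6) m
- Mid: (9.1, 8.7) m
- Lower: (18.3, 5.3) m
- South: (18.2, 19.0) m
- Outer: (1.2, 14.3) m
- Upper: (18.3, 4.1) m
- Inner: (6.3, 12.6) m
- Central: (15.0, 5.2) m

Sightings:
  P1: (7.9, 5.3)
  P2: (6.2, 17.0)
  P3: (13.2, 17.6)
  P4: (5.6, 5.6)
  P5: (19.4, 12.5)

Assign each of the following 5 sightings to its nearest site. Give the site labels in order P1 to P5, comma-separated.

North, West, South, North, South

P1 → North (d²=4.10)
P2 → West (d²=10.25)
P3 → South (d²=26.96)
P4 → North (d²=18.64)
P5 → South (d²=43.69)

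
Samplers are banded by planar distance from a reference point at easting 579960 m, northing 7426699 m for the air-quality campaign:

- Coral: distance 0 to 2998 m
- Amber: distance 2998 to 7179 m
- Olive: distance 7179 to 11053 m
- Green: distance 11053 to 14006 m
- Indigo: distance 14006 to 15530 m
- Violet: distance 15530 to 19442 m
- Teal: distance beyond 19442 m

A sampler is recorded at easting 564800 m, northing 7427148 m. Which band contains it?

Indigo

Distance = √((564800−579960)² + (7427148−7426699)²) = √(229825600.000 + 201601.000) = 15166.648 m.
14006 ≤ 15166.648 < 15530 → Indigo.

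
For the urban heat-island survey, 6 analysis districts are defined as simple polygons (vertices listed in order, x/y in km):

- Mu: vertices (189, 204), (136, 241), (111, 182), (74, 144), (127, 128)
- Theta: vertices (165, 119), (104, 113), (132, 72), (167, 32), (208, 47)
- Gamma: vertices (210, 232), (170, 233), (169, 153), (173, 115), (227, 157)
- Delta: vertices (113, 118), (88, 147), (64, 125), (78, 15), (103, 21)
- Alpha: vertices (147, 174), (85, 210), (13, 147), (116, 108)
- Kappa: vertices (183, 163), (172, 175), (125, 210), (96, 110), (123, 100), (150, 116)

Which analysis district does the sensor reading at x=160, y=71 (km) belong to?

Theta

Cast a ray rightward from (160, 71). For each polygon, the edges (by vertex number in listed order) whose endpoints lie on opposite sides of y = 71, where each meets that height, and whether that is right or left of the point:
Mu: no edge straddles that height → 0 crossings.
Theta: 3–4 at x≈132.9 (left), 5–1 at x≈193.7 (right) → 1 crossing.
Gamma: no edge straddles that height → 0 crossings.
Delta: 3–4 at x≈70.9 (left), 5–1 at x≈108.2 (left) → 0 crossings.
Alpha: no edge straddles that height → 0 crossings.
Kappa: no edge straddles that height → 0 crossings.
Only Theta has an odd count, so the point is inside Theta.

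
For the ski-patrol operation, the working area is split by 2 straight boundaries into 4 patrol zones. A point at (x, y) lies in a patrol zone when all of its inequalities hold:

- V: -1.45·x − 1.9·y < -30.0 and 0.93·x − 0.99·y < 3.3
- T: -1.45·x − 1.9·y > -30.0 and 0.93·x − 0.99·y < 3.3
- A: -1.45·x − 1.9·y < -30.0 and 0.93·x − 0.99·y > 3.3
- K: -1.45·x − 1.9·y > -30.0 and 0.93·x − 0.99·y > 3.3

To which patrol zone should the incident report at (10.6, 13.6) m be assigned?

-1.45·10.6 − 1.9·13.6 = -41.210, which is < -30.0
0.93·10.6 − 0.99·13.6 = -3.606, which is < 3.3
This sign pattern matches V.

V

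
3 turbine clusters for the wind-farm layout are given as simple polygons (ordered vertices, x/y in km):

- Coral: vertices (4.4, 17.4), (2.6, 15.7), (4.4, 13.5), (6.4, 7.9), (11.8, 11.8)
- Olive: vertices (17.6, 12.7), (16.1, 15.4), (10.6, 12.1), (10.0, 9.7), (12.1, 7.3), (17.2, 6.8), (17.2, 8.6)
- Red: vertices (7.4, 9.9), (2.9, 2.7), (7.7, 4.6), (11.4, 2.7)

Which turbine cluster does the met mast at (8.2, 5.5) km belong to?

Red

Cast a ray rightward from (8.2, 5.5). For each polygon, the edges (by vertex number in listed order) whose endpoints lie on opposite sides of y = 5.5, where each meets that height, and whether that is right or left of the point:
Coral: no edge straddles that height → 0 crossings.
Olive: no edge straddles that height → 0 crossings.
Red: 1–2 at x≈4.65 (left), 4–1 at x≈9.84 (right) → 1 crossing.
Only Red has an odd count, so the point is inside Red.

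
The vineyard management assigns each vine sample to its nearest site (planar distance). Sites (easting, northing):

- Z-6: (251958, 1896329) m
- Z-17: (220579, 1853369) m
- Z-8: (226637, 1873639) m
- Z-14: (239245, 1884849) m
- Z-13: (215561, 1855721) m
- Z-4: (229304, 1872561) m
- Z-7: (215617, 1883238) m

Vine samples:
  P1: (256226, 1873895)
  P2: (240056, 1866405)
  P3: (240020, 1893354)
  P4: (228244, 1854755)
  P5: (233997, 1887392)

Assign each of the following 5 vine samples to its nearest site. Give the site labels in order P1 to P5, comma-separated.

P1 → Z-14 (d²=408344477.00)
P2 → Z-4 (d²=153501840.00)
P3 → Z-14 (d²=72935650.00)
P4 → Z-17 (d²=60673221.00)
P5 → Z-14 (d²=34008353.00)

Z-14, Z-4, Z-14, Z-17, Z-14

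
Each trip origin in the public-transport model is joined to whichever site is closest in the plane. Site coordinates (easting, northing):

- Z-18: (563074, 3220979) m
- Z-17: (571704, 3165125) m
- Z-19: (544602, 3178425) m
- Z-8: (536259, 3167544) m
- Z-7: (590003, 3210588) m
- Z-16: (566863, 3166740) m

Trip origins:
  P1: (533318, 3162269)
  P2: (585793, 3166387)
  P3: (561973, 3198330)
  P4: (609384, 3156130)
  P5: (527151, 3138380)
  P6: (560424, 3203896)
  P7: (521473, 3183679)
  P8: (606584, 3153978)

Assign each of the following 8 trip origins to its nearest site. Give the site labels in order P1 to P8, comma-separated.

P1 → Z-8 (d²=36475106.00)
P2 → Z-17 (d²=200092565.00)
P3 → Z-18 (d²=514189402.00)
P4 → Z-17 (d²=1500692425.00)
P5 → Z-8 (d²=933494560.00)
P6 → Z-18 (d²=298851389.00)
P7 → Z-8 (d²=478964021.00)
P8 → Z-17 (d²=1340870009.00)

Z-8, Z-17, Z-18, Z-17, Z-8, Z-18, Z-8, Z-17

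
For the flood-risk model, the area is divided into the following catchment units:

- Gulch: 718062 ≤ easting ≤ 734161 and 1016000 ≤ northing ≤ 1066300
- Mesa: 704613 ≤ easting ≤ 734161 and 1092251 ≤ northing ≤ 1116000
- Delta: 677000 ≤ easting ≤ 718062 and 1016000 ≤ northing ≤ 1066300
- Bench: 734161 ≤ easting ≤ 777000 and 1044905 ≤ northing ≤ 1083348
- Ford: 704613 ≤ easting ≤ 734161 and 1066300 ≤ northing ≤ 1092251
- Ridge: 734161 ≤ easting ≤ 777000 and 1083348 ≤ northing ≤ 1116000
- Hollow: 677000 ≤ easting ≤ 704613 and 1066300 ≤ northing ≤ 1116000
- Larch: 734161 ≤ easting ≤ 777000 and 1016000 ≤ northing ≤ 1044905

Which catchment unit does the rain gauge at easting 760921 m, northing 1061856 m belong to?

The point has easting = 760921 and northing = 1061856.
Only Bench satisfies 734161 ≤ easting ≤ 777000 and 1044905 ≤ northing ≤ 1083348.

Bench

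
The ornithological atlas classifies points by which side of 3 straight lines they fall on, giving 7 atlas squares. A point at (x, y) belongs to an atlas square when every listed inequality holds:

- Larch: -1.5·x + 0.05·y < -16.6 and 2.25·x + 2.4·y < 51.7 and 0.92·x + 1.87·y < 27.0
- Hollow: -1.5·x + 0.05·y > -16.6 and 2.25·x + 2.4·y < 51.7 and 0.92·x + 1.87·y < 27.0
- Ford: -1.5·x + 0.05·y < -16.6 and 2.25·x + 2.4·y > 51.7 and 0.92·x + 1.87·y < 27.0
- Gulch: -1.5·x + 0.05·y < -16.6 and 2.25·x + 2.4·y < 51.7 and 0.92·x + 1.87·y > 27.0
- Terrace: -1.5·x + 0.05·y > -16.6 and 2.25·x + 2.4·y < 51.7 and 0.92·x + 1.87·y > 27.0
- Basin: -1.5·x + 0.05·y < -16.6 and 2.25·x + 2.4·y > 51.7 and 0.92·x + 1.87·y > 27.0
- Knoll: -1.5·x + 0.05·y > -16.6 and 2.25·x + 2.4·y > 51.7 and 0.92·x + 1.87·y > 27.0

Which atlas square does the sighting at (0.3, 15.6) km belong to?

Terrace

-1.5·0.3 + 0.05·15.6 = 0.330, which is > -16.6
2.25·0.3 + 2.4·15.6 = 38.115, which is < 51.7
0.92·0.3 + 1.87·15.6 = 29.448, which is > 27.0
This sign pattern matches Terrace.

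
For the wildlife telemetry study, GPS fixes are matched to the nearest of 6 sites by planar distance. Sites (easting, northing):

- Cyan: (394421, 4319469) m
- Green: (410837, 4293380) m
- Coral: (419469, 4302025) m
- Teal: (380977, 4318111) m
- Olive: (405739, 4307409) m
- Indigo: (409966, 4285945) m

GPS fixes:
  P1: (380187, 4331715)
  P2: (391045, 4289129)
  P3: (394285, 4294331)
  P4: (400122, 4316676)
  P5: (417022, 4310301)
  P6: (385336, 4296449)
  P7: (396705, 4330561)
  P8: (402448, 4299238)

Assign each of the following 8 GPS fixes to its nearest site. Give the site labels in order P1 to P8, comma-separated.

P1 → Teal (d²=185692916.00)
P2 → Indigo (d²=368142097.00)
P3 → Green (d²=274873105.00)
P4 → Cyan (d²=40302250.00)
P5 → Coral (d²=74479985.00)
P6 → Teal (d²=488243125.00)
P7 → Cyan (d²=128249120.00)
P8 → Olive (d²=77595922.00)

Teal, Indigo, Green, Cyan, Coral, Teal, Cyan, Olive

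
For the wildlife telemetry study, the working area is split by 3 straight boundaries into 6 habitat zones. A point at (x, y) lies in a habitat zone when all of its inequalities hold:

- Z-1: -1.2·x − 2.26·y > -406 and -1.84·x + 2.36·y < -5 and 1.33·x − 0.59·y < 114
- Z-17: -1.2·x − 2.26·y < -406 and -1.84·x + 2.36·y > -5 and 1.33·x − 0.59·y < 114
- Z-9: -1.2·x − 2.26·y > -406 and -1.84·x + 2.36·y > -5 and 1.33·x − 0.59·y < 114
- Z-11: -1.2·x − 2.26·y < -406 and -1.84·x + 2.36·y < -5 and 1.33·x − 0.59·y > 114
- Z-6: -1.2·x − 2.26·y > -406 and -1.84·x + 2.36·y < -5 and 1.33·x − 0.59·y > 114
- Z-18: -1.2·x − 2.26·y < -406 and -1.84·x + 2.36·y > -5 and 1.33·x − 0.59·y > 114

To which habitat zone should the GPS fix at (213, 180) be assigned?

Z-18

-1.2·213 − 2.26·180 = -662.400, which is < -406
-1.84·213 + 2.36·180 = 32.880, which is > -5
1.33·213 − 0.59·180 = 177.090, which is > 114
This sign pattern matches Z-18.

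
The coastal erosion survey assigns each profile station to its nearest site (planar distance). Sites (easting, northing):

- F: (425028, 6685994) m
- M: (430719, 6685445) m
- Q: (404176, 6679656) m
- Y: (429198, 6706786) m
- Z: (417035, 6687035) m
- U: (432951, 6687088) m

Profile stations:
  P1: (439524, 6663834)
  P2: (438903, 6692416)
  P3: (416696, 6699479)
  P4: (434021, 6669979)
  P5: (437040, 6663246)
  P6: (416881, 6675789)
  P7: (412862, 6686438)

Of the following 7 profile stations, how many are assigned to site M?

P1 → M
P2 → U
P3 → Z
P4 → M
P5 → M
P6 → Z
P7 → Z
3 of the 7 go to M.

3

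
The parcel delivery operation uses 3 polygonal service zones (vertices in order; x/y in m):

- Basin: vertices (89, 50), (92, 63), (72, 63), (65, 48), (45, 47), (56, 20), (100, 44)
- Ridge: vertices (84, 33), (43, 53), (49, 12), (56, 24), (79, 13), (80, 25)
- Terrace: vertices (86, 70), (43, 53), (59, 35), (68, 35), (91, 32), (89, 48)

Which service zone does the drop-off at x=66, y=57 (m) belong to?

Cast a ray rightward from (66, 57). For each polygon, the edges (by vertex number in listed order) whose endpoints lie on opposite sides of y = 57, where each meets that height, and whether that is right or left of the point:
Basin: 1–2 at x≈90.6 (right), 3–4 at x≈69.2 (right) → 2 crossings.
Ridge: no edge straddles that height → 0 crossings.
Terrace: 1–2 at x≈53.1 (left), 6–1 at x≈87.8 (right) → 1 crossing.
Only Terrace has an odd count, so the point is inside Terrace.

Terrace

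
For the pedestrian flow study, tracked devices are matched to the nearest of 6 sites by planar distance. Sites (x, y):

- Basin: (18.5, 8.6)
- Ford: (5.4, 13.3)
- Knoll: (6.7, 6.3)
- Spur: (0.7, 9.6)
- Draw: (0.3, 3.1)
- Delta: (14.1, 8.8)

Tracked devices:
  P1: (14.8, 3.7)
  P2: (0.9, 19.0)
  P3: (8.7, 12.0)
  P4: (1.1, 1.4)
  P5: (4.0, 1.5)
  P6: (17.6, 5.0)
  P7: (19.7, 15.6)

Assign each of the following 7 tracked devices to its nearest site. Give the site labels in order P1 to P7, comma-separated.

Delta, Ford, Ford, Draw, Draw, Basin, Basin

P1 → Delta (d²=26.50)
P2 → Ford (d²=52.74)
P3 → Ford (d²=12.58)
P4 → Draw (d²=3.53)
P5 → Draw (d²=16.25)
P6 → Basin (d²=13.77)
P7 → Basin (d²=50.44)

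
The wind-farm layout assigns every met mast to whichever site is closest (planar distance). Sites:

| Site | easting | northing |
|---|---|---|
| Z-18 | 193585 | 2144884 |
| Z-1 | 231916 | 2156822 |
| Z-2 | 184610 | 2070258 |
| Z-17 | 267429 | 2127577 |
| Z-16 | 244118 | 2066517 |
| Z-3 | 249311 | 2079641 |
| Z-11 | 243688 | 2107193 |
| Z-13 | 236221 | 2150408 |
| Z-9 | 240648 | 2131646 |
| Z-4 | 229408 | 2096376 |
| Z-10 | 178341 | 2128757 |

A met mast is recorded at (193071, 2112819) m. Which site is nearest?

Z-10

Squared distances to each site:
Z-18: 1028428421.000; Z-1: 3445198034.000; Z-2: 1883027242.000; Z-17: 5746910728.000; Z-16: 4749671413.000; Z-3: 4263717284.000; Z-11: 2593732565.000; Z-13: 3274855421.000; Z-9: 2618026858.000; Z-4: 1590749818.000; Z-10: 470992744.000.
Minimum at Z-10.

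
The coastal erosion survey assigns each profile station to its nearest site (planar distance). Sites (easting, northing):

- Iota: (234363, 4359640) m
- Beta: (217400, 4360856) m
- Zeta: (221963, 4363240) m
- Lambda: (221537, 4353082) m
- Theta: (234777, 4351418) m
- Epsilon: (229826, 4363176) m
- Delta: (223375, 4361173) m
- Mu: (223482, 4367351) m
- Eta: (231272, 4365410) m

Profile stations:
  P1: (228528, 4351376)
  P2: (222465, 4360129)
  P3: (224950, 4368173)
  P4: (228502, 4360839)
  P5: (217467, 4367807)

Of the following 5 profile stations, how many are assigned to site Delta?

1

P1 → Theta
P2 → Delta
P3 → Mu
P4 → Epsilon
P5 → Mu
1 of the 5 goes to Delta.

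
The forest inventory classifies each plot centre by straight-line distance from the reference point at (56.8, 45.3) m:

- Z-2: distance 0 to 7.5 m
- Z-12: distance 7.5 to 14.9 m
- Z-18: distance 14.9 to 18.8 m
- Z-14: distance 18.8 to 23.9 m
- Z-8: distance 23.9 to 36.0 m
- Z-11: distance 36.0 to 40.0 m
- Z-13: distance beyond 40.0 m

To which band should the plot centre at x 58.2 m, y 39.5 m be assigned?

Z-2

Distance = √((58.2−56.8)² + (39.5−45.3)²) = √(1.960 + 33.640) = 5.967 m.
0 ≤ 5.967 < 7.5 → Z-2.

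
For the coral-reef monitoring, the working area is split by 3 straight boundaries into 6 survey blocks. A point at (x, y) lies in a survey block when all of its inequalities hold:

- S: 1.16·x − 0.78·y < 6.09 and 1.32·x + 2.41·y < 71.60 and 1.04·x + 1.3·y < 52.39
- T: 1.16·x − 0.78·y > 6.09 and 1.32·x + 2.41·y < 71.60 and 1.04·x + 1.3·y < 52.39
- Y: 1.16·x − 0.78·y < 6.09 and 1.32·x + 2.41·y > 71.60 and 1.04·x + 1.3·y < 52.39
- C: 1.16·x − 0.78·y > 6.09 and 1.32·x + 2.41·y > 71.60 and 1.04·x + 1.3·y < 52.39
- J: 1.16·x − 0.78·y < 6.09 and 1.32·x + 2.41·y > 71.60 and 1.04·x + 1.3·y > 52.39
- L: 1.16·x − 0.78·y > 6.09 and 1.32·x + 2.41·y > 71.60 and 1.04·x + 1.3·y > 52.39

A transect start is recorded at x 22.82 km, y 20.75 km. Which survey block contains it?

C

1.16·22.82 − 0.78·20.75 = 10.286, which is > 6.09
1.32·22.82 + 2.41·20.75 = 80.130, which is > 71.60
1.04·22.82 + 1.3·20.75 = 50.708, which is < 52.39
This sign pattern matches C.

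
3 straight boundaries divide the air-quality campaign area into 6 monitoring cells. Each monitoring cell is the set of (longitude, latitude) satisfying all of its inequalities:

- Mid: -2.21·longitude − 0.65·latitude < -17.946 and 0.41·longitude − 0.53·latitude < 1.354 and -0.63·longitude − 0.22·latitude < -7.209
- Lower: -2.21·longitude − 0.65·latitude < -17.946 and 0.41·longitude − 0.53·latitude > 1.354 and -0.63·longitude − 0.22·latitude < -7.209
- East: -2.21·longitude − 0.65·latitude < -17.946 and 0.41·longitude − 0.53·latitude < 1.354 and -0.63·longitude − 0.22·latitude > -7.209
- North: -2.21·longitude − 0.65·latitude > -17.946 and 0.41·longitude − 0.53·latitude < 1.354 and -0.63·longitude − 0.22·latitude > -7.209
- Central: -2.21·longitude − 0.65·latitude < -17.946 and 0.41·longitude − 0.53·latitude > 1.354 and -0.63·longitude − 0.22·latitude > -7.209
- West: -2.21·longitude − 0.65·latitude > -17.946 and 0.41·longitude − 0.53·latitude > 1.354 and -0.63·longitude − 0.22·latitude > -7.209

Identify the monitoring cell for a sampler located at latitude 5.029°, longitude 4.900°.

-2.21·4.900 − 0.65·5.029 = -14.098, which is > -17.946
0.41·4.900 − 0.53·5.029 = -0.656, which is < 1.354
-0.63·4.900 − 0.22·5.029 = -4.193, which is > -7.209
This sign pattern matches North.

North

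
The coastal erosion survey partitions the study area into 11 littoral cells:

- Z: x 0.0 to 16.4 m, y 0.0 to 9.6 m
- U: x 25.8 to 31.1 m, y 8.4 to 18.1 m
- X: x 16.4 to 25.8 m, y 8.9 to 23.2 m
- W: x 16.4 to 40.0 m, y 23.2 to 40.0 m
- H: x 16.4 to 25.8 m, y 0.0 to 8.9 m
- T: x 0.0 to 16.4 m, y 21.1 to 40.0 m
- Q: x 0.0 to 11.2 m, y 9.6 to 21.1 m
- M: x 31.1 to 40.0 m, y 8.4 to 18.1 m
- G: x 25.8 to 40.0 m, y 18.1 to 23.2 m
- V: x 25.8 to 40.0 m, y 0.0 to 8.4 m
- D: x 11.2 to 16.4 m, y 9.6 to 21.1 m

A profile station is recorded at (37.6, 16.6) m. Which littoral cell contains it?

M

The point has x = 37.6 and y = 16.6.
Only M satisfies 31.1 ≤ x ≤ 40.0 and 8.4 ≤ y ≤ 18.1.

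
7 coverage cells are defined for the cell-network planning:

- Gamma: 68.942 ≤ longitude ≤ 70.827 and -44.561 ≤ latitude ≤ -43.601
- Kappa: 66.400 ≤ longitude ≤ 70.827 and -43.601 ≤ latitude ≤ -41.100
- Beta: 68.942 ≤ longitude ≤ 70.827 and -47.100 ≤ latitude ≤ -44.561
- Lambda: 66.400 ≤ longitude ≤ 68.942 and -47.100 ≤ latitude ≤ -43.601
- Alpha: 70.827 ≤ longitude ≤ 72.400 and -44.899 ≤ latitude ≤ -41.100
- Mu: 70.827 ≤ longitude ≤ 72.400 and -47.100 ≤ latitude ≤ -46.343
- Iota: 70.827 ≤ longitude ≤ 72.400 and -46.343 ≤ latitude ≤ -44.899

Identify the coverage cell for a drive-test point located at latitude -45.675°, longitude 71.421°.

Iota

The point has longitude = 71.421 and latitude = -45.675.
Only Iota satisfies 70.827 ≤ longitude ≤ 72.400 and -46.343 ≤ latitude ≤ -44.899.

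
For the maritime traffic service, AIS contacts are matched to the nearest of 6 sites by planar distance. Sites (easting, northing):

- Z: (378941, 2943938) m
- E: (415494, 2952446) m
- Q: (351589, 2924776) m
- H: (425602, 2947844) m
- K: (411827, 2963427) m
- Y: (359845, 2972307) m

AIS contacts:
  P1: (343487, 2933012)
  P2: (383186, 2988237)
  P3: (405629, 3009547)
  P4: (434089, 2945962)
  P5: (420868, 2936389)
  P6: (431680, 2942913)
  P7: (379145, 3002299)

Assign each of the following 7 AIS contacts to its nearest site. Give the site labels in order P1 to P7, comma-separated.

P1 → Q (d²=133474100.00)
P2 → Y (d²=798567181.00)
P3 → K (d²=2165469604.00)
P4 → H (d²=75571093.00)
P5 → H (d²=153627781.00)
P6 → H (d²=61256845.00)
P7 → Y (d²=1272010064.00)

Q, Y, K, H, H, H, Y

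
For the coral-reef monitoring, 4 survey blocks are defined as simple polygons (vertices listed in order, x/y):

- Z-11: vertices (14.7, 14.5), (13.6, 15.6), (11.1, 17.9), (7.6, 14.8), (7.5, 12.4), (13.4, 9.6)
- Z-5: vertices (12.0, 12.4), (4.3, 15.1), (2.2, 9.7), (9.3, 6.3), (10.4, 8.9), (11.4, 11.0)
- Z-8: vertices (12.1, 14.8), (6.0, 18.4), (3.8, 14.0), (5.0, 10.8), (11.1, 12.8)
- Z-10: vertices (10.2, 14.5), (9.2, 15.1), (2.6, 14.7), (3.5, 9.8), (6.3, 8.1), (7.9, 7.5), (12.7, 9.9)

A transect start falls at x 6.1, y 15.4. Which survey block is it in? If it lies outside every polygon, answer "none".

Cast a ray rightward from (6.1, 15.4). For each polygon, the edges (by vertex number in listed order) whose endpoints lie on opposite sides of y = 15.4, where each meets that height, and whether that is right or left of the point:
Z-11: 1–2 at x≈13.80 (right), 3–4 at x≈8.28 (right) → 2 crossings.
Z-5: no edge straddles that height → 0 crossings.
Z-8: 1–2 at x≈11.08 (right), 2–3 at x≈4.50 (left) → 1 crossing.
Z-10: no edge straddles that height → 0 crossings.
Only Z-8 has an odd count, so the point is inside Z-8.

Z-8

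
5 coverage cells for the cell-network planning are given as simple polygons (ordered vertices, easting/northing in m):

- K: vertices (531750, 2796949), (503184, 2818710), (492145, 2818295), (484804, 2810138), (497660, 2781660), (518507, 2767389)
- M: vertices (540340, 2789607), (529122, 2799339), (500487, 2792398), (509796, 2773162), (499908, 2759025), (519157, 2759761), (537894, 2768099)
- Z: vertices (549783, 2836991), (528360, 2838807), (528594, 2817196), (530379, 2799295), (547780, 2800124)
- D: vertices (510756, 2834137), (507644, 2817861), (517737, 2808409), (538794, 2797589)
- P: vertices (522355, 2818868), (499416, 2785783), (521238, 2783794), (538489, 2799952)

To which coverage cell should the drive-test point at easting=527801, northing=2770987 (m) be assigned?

M

Cast a ray rightward from (527801, 2770987). For each polygon, the edges (by vertex number in listed order) whose endpoints lie on opposite sides of northing = 2770987, where each meets that height, and whether that is right or left of the point:
K: 5–6 at easting≈513251.1 (left), 6–1 at easting≈520118.9 (left) → 0 crossings.
M: 4–5 at easting≈508274.7 (left), 7–1 at easting≈538222.4 (right) → 1 crossing.
Z: no edge straddles that height → 0 crossings.
D: no edge straddles that height → 0 crossings.
P: no edge straddles that height → 0 crossings.
Only M has an odd count, so the point is inside M.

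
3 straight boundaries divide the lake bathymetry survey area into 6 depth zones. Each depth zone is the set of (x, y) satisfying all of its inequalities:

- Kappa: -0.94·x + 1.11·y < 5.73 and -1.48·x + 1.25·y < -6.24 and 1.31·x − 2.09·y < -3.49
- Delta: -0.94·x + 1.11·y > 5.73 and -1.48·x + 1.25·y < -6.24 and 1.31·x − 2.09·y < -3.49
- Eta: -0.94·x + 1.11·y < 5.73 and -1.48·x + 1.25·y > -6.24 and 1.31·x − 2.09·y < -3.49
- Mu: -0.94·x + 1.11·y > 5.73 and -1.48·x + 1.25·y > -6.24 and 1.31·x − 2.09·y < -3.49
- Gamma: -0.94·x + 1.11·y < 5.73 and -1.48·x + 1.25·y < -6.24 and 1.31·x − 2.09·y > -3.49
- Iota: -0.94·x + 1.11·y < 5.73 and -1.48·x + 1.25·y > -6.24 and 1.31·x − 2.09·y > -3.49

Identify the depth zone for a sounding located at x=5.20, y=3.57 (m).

Iota

-0.94·5.20 + 1.11·3.57 = -0.925, which is < 5.73
-1.48·5.20 + 1.25·3.57 = -3.234, which is > -6.24
1.31·5.20 − 2.09·3.57 = -0.649, which is > -3.49
This sign pattern matches Iota.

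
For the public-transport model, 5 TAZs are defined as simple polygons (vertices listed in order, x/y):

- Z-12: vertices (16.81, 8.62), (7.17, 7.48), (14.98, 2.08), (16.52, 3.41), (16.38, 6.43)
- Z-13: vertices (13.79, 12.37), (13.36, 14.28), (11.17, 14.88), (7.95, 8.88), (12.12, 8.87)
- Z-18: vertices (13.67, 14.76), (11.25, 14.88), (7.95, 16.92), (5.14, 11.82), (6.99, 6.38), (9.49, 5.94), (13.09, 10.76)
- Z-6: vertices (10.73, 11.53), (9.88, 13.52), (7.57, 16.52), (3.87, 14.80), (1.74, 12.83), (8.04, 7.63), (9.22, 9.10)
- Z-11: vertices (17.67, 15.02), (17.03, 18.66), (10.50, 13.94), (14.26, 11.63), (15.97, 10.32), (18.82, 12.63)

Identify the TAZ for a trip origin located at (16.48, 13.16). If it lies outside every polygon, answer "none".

Z-11

Cast a ray rightward from (16.48, 13.16). For each polygon, the edges (by vertex number in listed order) whose endpoints lie on opposite sides of y = 13.16, where each meets that height, and whether that is right or left of the point:
Z-12: no edge straddles that height → 0 crossings.
Z-13: 1–2 at x≈13.612 (left), 3–4 at x≈10.247 (left) → 0 crossings.
Z-18: 3–4 at x≈5.878 (left), 7–1 at x≈13.438 (left) → 0 crossings.
Z-6: 1–2 at x≈10.034 (left), 4–5 at x≈2.097 (left) → 0 crossings.
Z-11: 3–4 at x≈11.770 (left), 6–1 at x≈18.565 (right) → 1 crossing.
Only Z-11 has an odd count, so the point is inside Z-11.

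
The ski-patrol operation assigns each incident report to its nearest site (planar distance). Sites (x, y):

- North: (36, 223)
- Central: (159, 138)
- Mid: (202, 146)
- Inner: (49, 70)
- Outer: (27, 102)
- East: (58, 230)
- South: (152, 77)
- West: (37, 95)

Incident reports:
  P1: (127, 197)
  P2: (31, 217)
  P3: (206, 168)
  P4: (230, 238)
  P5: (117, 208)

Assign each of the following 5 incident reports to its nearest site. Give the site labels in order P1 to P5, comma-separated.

P1 → Central (d²=4505.00)
P2 → North (d²=61.00)
P3 → Mid (d²=500.00)
P4 → Mid (d²=9248.00)
P5 → East (d²=3965.00)

Central, North, Mid, Mid, East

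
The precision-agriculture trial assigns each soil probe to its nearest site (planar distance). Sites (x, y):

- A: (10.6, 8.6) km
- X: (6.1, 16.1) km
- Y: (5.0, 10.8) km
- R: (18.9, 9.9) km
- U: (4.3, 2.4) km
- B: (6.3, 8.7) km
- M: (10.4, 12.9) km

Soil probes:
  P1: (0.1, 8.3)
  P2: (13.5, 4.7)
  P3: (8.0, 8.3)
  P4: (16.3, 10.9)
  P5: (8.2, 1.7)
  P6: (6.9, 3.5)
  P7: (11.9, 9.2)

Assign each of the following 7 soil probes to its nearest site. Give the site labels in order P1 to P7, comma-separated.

Y, A, B, R, U, U, A

P1 → Y (d²=30.26)
P2 → A (d²=23.62)
P3 → B (d²=3.05)
P4 → R (d²=7.76)
P5 → U (d²=15.70)
P6 → U (d²=7.97)
P7 → A (d²=2.05)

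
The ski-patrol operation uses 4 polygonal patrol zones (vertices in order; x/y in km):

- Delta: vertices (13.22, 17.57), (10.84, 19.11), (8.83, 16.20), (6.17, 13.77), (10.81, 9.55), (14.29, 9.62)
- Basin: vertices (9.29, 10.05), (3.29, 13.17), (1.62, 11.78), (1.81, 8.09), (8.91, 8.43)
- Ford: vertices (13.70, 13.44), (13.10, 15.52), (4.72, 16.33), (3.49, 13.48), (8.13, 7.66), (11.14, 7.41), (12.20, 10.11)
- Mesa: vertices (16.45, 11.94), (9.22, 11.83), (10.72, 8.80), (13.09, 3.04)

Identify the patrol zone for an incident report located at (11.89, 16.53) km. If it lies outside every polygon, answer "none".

Cast a ray rightward from (11.89, 16.53). For each polygon, the edges (by vertex number in listed order) whose endpoints lie on opposite sides of y = 16.53, where each meets that height, and whether that is right or left of the point:
Delta: 2–3 at x≈9.058 (left), 6–1 at x≈13.360 (right) → 1 crossing.
Basin: no edge straddles that height → 0 crossings.
Ford: no edge straddles that height → 0 crossings.
Mesa: no edge straddles that height → 0 crossings.
Only Delta has an odd count, so the point is inside Delta.

Delta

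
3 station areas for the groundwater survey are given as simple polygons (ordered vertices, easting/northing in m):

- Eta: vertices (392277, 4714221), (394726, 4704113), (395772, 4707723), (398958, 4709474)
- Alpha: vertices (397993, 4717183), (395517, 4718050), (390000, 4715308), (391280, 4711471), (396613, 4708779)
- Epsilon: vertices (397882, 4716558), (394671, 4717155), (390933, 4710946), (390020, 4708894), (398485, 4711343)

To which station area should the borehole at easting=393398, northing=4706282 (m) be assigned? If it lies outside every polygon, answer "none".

Cast a ray rightward from (393398, 4706282). For each polygon, the edges (by vertex number in listed order) whose endpoints lie on opposite sides of northing = 4706282, where each meets that height, and whether that is right or left of the point:
Eta: 1–2 at easting≈394200.5 (right), 2–3 at easting≈395354.5 (right) → 2 crossings.
Alpha: no edge straddles that height → 0 crossings.
Epsilon: no edge straddles that height → 0 crossings.
All counts are even, so the point lies outside every listed polygon.

none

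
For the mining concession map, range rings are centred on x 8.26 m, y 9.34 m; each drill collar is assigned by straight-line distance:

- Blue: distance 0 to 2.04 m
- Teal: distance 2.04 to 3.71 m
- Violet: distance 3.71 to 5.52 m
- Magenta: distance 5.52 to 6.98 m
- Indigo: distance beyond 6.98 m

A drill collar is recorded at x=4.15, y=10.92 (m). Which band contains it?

Distance = √((4.15−8.26)² + (10.92−9.34)²) = √(16.892 + 2.496) = 4.403 m.
3.71 ≤ 4.403 < 5.52 → Violet.

Violet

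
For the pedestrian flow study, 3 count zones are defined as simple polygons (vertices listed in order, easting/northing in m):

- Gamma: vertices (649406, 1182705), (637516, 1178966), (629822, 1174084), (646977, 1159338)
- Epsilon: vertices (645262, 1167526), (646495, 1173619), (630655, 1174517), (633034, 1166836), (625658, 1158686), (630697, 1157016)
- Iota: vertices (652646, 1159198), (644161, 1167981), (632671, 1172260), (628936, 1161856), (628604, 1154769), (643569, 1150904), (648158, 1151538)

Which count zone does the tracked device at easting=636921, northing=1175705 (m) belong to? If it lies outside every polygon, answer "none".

Gamma

Cast a ray rightward from (636921, 1175705). For each polygon, the edges (by vertex number in listed order) whose endpoints lie on opposite sides of northing = 1175705, where each meets that height, and whether that is right or left of the point:
Gamma: 2–3 at easting≈632376.7 (left), 4–1 at easting≈648678.3 (right) → 1 crossing.
Epsilon: no edge straddles that height → 0 crossings.
Iota: no edge straddles that height → 0 crossings.
Only Gamma has an odd count, so the point is inside Gamma.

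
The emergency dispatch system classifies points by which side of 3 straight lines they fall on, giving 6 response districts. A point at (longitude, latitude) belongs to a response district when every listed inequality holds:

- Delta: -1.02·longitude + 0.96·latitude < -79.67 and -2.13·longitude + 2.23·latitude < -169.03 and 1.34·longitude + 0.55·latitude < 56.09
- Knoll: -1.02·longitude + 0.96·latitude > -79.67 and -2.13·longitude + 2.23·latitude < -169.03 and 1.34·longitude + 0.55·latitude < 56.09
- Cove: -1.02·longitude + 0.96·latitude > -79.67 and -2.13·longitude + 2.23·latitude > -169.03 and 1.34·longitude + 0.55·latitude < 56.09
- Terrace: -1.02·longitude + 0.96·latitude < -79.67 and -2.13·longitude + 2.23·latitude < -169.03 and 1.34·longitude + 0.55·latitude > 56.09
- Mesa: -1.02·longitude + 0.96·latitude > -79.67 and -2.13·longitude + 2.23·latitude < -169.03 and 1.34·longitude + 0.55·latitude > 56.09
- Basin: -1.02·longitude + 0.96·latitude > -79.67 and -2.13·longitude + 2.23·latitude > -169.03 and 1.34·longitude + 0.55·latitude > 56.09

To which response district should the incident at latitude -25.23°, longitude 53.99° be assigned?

-1.02·53.99 + 0.96·-25.23 = -79.291, which is > -79.67
-2.13·53.99 + 2.23·-25.23 = -171.262, which is < -169.03
1.34·53.99 + 0.55·-25.23 = 58.470, which is > 56.09
This sign pattern matches Mesa.

Mesa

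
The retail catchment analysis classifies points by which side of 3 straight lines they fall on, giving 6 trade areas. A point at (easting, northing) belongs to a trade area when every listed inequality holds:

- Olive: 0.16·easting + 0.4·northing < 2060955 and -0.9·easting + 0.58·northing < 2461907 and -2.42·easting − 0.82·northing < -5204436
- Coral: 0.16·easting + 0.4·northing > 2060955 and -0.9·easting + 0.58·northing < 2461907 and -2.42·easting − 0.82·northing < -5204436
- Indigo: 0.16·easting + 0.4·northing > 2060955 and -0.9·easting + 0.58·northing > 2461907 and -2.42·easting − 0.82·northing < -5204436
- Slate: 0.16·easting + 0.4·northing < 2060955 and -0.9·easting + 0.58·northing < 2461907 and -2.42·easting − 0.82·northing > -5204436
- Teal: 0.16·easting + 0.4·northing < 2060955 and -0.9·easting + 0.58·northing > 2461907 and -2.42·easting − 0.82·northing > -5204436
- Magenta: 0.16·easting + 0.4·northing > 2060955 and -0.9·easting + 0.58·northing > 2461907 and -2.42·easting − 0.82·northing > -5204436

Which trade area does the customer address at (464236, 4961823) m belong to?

Slate

0.16·464236 + 0.4·4961823 = 2059006.960, which is < 2060955
-0.9·464236 + 0.58·4961823 = 2460044.940, which is < 2461907
-2.42·464236 − 0.82·4961823 = -5192145.980, which is > -5204436
This sign pattern matches Slate.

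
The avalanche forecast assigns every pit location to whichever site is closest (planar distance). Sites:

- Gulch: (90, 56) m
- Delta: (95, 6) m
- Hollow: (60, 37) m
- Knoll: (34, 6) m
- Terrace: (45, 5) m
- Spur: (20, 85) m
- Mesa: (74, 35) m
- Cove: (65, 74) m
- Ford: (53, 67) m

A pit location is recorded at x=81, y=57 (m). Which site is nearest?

Gulch

Squared distances to each site:
Gulch: 82.000; Delta: 2797.000; Hollow: 841.000; Knoll: 4810.000; Terrace: 4000.000; Spur: 4505.000; Mesa: 533.000; Cove: 545.000; Ford: 884.000.
Minimum at Gulch.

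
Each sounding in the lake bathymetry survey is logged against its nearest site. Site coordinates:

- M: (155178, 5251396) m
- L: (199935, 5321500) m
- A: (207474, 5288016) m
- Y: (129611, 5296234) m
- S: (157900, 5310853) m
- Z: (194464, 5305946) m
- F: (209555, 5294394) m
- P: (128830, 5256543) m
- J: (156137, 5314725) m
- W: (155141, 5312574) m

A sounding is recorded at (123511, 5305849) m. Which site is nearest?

Y

Squared distances to each site:
M: 3967928098.000; L: 6085581577.000; A: 7367801258.000; Y: 129658225.000; S: 1207643337.000; Z: 5034337618.000; F: 7534786961.000; P: 2459373397.000; J: 1143239252.000; W: 1045682525.000.
Minimum at Y.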